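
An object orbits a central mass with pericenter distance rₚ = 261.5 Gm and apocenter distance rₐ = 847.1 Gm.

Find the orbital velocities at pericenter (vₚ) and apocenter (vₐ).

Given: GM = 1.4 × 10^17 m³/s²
rₚ = 261.5 Gm = 2.615 × 10^11 m
rₐ = 847.1 Gm = 8.471 × 10^11 m
GM = 1.4 × 10^17 m³/s²
a = (rₚ + rₐ)/2 = 5.543 × 10^11 m
Vis-viva: v² = GM (2/r − 1/a)
vₚ² = 1.4 × 10^17 × (7.64818 × 10^-12 − 1.80408 × 10^-12) = 818175 m²/s²
vₚ = 904.53 m/s ≈ 904.5 m/s
vₐ² = 1.4 × 10^17 × (2.361 × 10^-12 − 1.80408 × 10^-12) = 77968.7 m²/s²
vₐ = 279.229 m/s ≈ 279.2 m/s

Final answer: vₚ = 904.5 m/s, vₐ = 279.2 m/s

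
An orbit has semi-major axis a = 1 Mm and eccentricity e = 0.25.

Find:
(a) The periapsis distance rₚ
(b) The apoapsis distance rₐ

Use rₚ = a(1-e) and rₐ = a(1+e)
a = 1 Mm = 1 × 10^6 m
e = 0.25:  1 − e = 0.75,  1 + e = 1.25
(a) rₚ = a(1 − e) = 1 × 10^6 m × 0.75 = 750000 m ≈ 750 km
(b) rₐ = a(1 + e) = 1 × 10^6 m × 1.25 = 1.25 × 10^6 m ≈ 1.25 Mm

Final answer:
(a) rₚ = 750 km
(b) rₐ = 1.25 Mm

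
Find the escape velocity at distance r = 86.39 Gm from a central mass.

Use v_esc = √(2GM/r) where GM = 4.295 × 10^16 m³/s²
r = 86.39 Gm = 8.639 × 10^10 m
GM = 4.295 × 10^16 m³/s²
2GM/r = 2 × (4.295 × 10^16) / (8.639 × 10^10) = 994328 m²/s²
v_esc = √(2GM/r) = 997.16 m/s ≈ 997.2 m/s

Final answer: 997.2 m/s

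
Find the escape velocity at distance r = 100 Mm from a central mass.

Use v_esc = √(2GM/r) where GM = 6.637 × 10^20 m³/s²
r = 100 Mm = 1 × 10^8 m
GM = 6.637 × 10^20 m³/s²
2GM/r = 2 × (6.637 × 10^20) / (1 × 10^8) = 1.3274 × 10^13 m²/s²
v_esc = √(2GM/r) = 3.64335 × 10^6 m/s ≈ 3643 km/s

Final answer: 3643 km/s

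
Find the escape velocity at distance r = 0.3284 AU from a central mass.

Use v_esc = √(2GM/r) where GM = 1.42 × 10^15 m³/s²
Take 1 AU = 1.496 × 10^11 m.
r = 0.3284 AU = 4.91286 × 10^10 m
GM = 1.42 × 10^15 m³/s²
2GM/r = 2 × (1.42 × 10^15) / (4.91286 × 10^10) = 57807.4 m²/s²
v_esc = √(2GM/r) = 240.432 m/s ≈ 240.4 m/s

Final answer: 240.4 m/s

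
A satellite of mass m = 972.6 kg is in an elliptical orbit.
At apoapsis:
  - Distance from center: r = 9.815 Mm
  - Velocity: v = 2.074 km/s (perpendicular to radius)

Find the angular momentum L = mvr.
r = 9.815 Mm = 9.815 × 10^6 m
v = 2.074 km/s = 2074 m/s
vr = 2074 × 9.815 × 10^6 = 2.03563 × 10^10 m²/s
L = m × vr = 972.6 × 2.03563 × 10^10 = 1.97985 × 10^13 kg·m²/s ≈ 1.98 × 10^13 kg·m²/s

Final answer: L = 1.98 × 10^13 kg·m²/s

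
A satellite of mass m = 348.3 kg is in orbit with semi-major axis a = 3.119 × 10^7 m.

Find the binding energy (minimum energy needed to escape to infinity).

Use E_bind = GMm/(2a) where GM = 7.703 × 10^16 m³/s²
a = 3.119 × 10^7 m
GM = 7.703 × 10^16 m³/s²
m = 348.3 kg
GMm = 7.703 × 10^16 × 348.3 = 2.68295 × 10^19 m³·kg/s²
2a = 6.238 × 10^7 m
E_bind = GMm/(2a) = 4.30099 × 10^11 J ≈ 430.1 GJ

Final answer: 430.1 GJ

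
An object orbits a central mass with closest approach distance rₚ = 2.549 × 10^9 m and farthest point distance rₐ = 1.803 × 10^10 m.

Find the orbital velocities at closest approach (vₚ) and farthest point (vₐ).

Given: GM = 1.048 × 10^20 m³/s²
rₚ = 2.549 × 10^9 m
rₐ = 1.803 × 10^10 m
GM = 1.048 × 10^20 m³/s²
a = (rₚ + rₐ)/2 = 1.02895 × 10^10 m
Vis-viva: v² = GM (2/r − 1/a)
vₚ² = 1.048 × 10^20 × (7.84621 × 10^-10 − 9.71865 × 10^-11) = 7.20432 × 10^10 m²/s²
vₚ = 268409 m/s ≈ 268.4 km/s
vₐ² = 1.048 × 10^20 × (1.10926 × 10^-10 − 9.71865 × 10^-11) = 1.43993 × 10^9 m²/s²
vₐ = 37946.4 m/s ≈ 37.95 km/s

Final answer: vₚ = 268.4 km/s, vₐ = 37.95 km/s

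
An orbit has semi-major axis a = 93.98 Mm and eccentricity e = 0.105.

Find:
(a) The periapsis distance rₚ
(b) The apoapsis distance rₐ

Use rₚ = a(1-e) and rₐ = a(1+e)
a = 93.98 Mm = 9.398 × 10^7 m
e = 0.105:  1 − e = 0.895,  1 + e = 1.105
(a) rₚ = a(1 − e) = 9.398 × 10^7 m × 0.895 = 8.41121 × 10^7 m ≈ 84.11 Mm
(b) rₐ = a(1 + e) = 9.398 × 10^7 m × 1.105 = 1.03848 × 10^8 m ≈ 103.8 Mm

Final answer:
(a) rₚ = 84.11 Mm
(b) rₐ = 103.8 Mm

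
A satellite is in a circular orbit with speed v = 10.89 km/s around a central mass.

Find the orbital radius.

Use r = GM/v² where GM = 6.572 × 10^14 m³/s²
v = 10.89 km/s = 10890 m/s
GM = 6.572 × 10^14 m³/s²
v² = 1.18592 × 10^8 m²/s²
r = GM/v² = (6.572 × 10^14) / (1.18592 × 10^8) = 5.54168 × 10^6 m ≈ 5.542 Mm

Final answer: 5.542 Mm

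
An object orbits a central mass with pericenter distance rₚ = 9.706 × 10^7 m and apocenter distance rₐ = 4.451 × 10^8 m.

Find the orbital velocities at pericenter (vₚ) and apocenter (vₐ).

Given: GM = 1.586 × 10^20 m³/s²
rₚ = 9.706 × 10^7 m
rₐ = 4.451 × 10^8 m
GM = 1.586 × 10^20 m³/s²
a = (rₚ + rₐ)/2 = 2.7108 × 10^8 m
Vis-viva: v² = GM (2/r − 1/a)
vₚ² = 1.586 × 10^20 × (2.06058 × 10^-8 − 3.68895 × 10^-9) = 2.68301 × 10^12 m²/s²
vₚ = 1.63799 × 10^6 m/s ≈ 1638 km/s
vₐ² = 1.586 × 10^20 × (4.49337 × 10^-9 − 3.68895 × 10^-9) = 1.27582 × 10^11 m²/s²
vₐ = 357186 m/s ≈ 357.2 km/s

Final answer: vₚ = 1638 km/s, vₐ = 357.2 km/s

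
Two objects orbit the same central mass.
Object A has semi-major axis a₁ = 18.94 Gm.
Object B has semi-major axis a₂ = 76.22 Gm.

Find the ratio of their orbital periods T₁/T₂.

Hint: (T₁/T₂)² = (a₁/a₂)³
a₁ = 18.94 Gm = 1.894 × 10^10 m
a₂ = 76.22 Gm = 7.622 × 10^10 m
a₁/a₂ = 0.248491
T₁/T₂ = (a₁/a₂)^(3/2) = (0.248491)^1.5 = 0.12387

Final answer: T₁/T₂ = 0.1239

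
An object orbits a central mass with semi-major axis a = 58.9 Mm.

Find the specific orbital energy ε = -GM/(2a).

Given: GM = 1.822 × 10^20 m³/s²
a = 58.9 Mm = 5.89 × 10^7 m
GM = 1.822 × 10^20 m³/s²
2a = 1.178 × 10^8 m
ε = −GM/(2a) = -1.54669 × 10^12 J/kg ≈ -1547 GJ/kg

Final answer: -1547 GJ/kg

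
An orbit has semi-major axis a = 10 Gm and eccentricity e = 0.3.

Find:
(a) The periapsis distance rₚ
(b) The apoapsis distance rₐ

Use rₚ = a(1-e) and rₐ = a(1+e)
a = 10 Gm = 1 × 10^10 m
e = 0.3:  1 − e = 0.7,  1 + e = 1.3
(a) rₚ = a(1 − e) = 1 × 10^10 m × 0.7 = 7 × 10^9 m ≈ 7 Gm
(b) rₐ = a(1 + e) = 1 × 10^10 m × 1.3 = 1.3 × 10^10 m ≈ 13 Gm

Final answer:
(a) rₚ = 7 Gm
(b) rₐ = 13 Gm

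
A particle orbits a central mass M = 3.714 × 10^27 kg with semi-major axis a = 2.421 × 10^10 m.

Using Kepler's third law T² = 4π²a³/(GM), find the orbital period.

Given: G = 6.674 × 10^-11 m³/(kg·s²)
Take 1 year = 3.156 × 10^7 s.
M = 3.714 × 10^27 kg
GM = G × M = 6.674 × 10^-11 × 3.714 × 10^27 = 2.47872 × 10^17 m³/s²
a = 2.421 × 10^10 m
a³ = 1.41901 × 10^31 m³
T = 2π √(a³/GM) = 2π √((1.41901 × 10^31) / (2.47872 × 10^17)) = 2π × 7.56621 × 10^6 s
T = 4.75399 × 10^7 s ≈ 1.506 years

Final answer: 1.506 years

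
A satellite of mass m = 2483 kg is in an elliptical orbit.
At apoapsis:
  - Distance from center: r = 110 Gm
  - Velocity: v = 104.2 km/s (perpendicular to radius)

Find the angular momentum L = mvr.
r = 110 Gm = 1.1 × 10^11 m
v = 104.2 km/s = 104200 m/s
vr = 104200 × 1.1 × 10^11 = 1.1462 × 10^16 m²/s
L = m × vr = 2483 × 1.1462 × 10^16 = 2.84601 × 10^19 kg·m²/s ≈ 2.846 × 10^19 kg·m²/s

Final answer: L = 2.846 × 10^19 kg·m²/s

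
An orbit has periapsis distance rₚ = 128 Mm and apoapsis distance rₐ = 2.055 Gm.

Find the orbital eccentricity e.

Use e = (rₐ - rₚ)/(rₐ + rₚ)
rₚ = 128 Mm = 1.28 × 10^8 m
rₐ = 2.055 Gm = 2.055 × 10^9 m
rₐ − rₚ = 1.927 × 10^9 m
rₐ + rₚ = 2.183 × 10^9 m
e = (rₐ − rₚ)/(rₐ + rₚ) = 0.88273

Final answer: e = 0.8827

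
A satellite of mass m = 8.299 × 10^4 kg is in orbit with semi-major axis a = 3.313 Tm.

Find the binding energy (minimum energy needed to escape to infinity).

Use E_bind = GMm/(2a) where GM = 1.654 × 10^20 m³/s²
a = 3.313 Tm = 3.313 × 10^12 m
GM = 1.654 × 10^20 m³/s²
m = 8.299 × 10^4 kg
GMm = 1.654 × 10^20 × 82990 = 1.37265 × 10^25 m³·kg/s²
2a = 6.626 × 10^12 m
E_bind = GMm/(2a) = 2.07162 × 10^12 J ≈ 2.072 TJ

Final answer: 2.072 TJ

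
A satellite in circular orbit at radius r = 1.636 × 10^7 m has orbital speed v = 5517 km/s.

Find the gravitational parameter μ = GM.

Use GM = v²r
r = 1.636 × 10^7 m
v = 5517 km/s = 5.517 × 10^6 m/s
v² = 3.04373 × 10^13 m²/s²
GM = v²r = 3.04373 × 10^13 × 1.636 × 10^7 = 4.97954 × 10^20 m³/s²
GM ≈ 4.98 × 10^20 m³/s²

Final answer: GM = 4.98 × 10^20 m³/s²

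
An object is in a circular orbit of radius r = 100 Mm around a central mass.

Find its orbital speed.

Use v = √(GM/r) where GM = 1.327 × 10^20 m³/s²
r = 100 Mm = 1 × 10^8 m
GM = 1.327 × 10^20 m³/s²
GM/r = (1.327 × 10^20) / (1 × 10^8) = 1.327 × 10^12 m²/s²
v = √(GM/r) = 1.15195 × 10^6 m/s ≈ 1152 km/s

Final answer: 1152 km/s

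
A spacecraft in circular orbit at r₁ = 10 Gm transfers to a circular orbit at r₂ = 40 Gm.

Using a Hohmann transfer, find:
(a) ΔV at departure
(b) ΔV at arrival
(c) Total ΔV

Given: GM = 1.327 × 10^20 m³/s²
r₁ = 10 Gm = 1 × 10^10 m
r₂ = 40 Gm = 4 × 10^10 m
GM = 1.327 × 10^20 m³/s²
Transfer ellipse: a_t = (r₁ + r₂)/2 = 2.5 × 10^10 m
Circular speed at r₁: v₁ = √(GM/r₁) = 115195 m/s
Transfer speed at r₁ (periapsis): v₁ₜ = √(GM(2/r₁ − 1/a_t)) = 145712 m/s
(a) ΔV₁ = v₁ₜ − v₁ = 30516.6 m/s ≈ 30.52 km/s
Circular speed at r₂: v₂ = √(GM/r₂) = 57597.7 m/s
Transfer speed at r₂ (apoapsis): v₂ₜ = √(GM(2/r₂ − 1/a_t)) = 36428 m/s
(b) ΔV₂ = v₂ − v₂ₜ = 21169.7 m/s ≈ 21.17 km/s
(c) ΔV_total = ΔV₁ + ΔV₂ = 51686.3 m/s ≈ 51.69 km/s

Final answer:
(a) ΔV₁ = 30.52 km/s
(b) ΔV₂ = 21.17 km/s
(c) ΔV_total = 51.69 km/s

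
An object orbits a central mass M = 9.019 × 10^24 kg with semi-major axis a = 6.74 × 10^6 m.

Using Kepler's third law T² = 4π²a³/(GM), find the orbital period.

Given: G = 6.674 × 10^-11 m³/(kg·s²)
M = 9.019 × 10^24 kg
GM = G × M = 6.674 × 10^-11 × 9.019 × 10^24 = 6.01928 × 10^14 m³/s²
a = 6.74 × 10^6 m
a³ = 3.06182 × 10^20 m³
T = 2π √(a³/GM) = 2π √((3.06182 × 10^20) / (6.01928 × 10^14)) = 2π × 713.21 s
T = 4481.23 s ≈ 1.245 hours

Final answer: 1.245 hours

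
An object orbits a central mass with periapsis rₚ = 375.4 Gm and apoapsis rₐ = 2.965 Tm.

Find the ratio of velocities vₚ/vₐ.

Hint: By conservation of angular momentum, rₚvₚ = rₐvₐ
rₚ = 375.4 Gm = 3.754 × 10^11 m
rₐ = 2.965 Tm = 2.965 × 10^12 m
rₚvₚ = rₐvₐ  ⇒  vₚ/vₐ = rₐ/rₚ
vₚ/vₐ = (2.965 × 10^12) / (3.754 × 10^11) = 7.89824

Final answer: vₚ/vₐ = 7.898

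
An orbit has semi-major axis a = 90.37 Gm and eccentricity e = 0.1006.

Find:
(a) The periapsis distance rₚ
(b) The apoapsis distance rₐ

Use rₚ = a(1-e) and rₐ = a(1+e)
a = 90.37 Gm = 9.037 × 10^10 m
e = 0.1006:  1 − e = 0.8994,  1 + e = 1.1006
(a) rₚ = a(1 − e) = 9.037 × 10^10 m × 0.8994 = 8.12788 × 10^10 m ≈ 81.28 Gm
(b) rₐ = a(1 + e) = 9.037 × 10^10 m × 1.1006 = 9.94612 × 10^10 m ≈ 99.46 Gm

Final answer:
(a) rₚ = 81.28 Gm
(b) rₐ = 99.46 Gm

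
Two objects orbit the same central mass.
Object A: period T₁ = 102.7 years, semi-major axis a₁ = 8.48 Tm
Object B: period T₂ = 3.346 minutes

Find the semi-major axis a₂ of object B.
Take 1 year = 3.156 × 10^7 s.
T₁ = 102.7 years = 3.24121 × 10^9 s
T₂ = 3.346 minutes = 200.76 s
a₁ = 8.48 Tm = 8.48 × 10^12 m
Kepler's third law: (T₂/T₁)² = (a₂/a₁)³  ⇒  a₂ = a₁ (T₂/T₁)^(2/3)
T₂/T₁ = 6.19398 × 10^-8
(T₂/T₁)^(2/3) = 1.56548 × 10^-5
a₂ = 8.48 × 10^12 m × 1.56548 × 10^-5 = 1.32752 × 10^8 m ≈ 132.8 Mm

Final answer: a₂ = 132.8 Mm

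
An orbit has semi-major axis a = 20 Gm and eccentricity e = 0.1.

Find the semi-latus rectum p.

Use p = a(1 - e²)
a = 20 Gm = 2 × 10^10 m
e = 0.1,  e² = 0.01,  1 − e² = 0.99
p = a(1 − e²) = 2 × 10^10 m × 0.99 = 1.98 × 10^10 m ≈ 19.8 Gm

Final answer: p = 19.8 Gm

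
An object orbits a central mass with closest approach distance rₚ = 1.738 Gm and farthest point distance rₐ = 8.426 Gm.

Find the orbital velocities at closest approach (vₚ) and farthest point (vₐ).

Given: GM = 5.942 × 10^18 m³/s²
rₚ = 1.738 Gm = 1.738 × 10^9 m
rₐ = 8.426 Gm = 8.426 × 10^9 m
GM = 5.942 × 10^18 m³/s²
a = (rₚ + rₐ)/2 = 5.082 × 10^9 m
Vis-viva: v² = GM (2/r − 1/a)
vₚ² = 5.942 × 10^18 × (1.15075 × 10^-9 − 1.96773 × 10^-10) = 5.66852 × 10^9 m²/s²
vₚ = 75289.6 m/s ≈ 75.29 km/s
vₐ² = 5.942 × 10^18 × (2.37361 × 10^-10 − 1.96773 × 10^-10) = 2.41172 × 10^8 m²/s²
vₐ = 15529.7 m/s ≈ 15.53 km/s

Final answer: vₚ = 75.29 km/s, vₐ = 15.53 km/s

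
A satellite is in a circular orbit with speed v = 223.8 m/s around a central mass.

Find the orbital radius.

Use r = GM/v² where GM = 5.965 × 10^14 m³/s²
v = 223.8 m/s
GM = 5.965 × 10^14 m³/s²
v² = 50086.4 m²/s²
r = GM/v² = (5.965 × 10^14) / 50086.4 = 1.19094 × 10^10 m ≈ 11.91 Gm

Final answer: 11.91 Gm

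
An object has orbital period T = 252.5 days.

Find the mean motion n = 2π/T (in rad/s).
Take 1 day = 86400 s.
T = 252.5 days = 2.1816 × 10^7 s
n = 2π / (2.1816 × 10^7 s) = 2.88008 × 10^-7 rad/s ≈ 2.88 × 10^-7 rad/s

Final answer: n = 2.88 × 10^-7 rad/s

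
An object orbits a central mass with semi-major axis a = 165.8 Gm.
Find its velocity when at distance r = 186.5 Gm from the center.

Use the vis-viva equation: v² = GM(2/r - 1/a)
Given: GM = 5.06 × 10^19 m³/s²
a = 165.8 Gm = 1.658 × 10^11 m
r = 186.5 Gm = 1.865 × 10^11 m
GM = 5.06 × 10^19 m³/s²
2/r − 1/a = 1.07239 × 10^-11 − 6.03136 × 10^-12 = 4.6925 × 10^-12 m⁻¹
v² = GM (2/r − 1/a) = 2.3744 × 10^8 m²/s²
v = 15409.1 m/s ≈ 15.41 km/s

Final answer: 15.41 km/s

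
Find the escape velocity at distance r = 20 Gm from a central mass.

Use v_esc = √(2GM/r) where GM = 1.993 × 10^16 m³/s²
r = 20 Gm = 2 × 10^10 m
GM = 1.993 × 10^16 m³/s²
2GM/r = 2 × (1.993 × 10^16) / (2 × 10^10) = 1.993 × 10^6 m²/s²
v_esc = √(2GM/r) = 1411.74 m/s ≈ 1.412 km/s

Final answer: 1.412 km/s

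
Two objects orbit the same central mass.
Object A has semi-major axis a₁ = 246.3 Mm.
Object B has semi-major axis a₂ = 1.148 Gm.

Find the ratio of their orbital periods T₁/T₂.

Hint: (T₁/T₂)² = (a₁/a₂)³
a₁ = 246.3 Mm = 2.463 × 10^8 m
a₂ = 1.148 Gm = 1.148 × 10^9 m
a₁/a₂ = 0.214547
T₁/T₂ = (a₁/a₂)^(3/2) = (0.214547)^1.5 = 0.0993765

Final answer: T₁/T₂ = 0.09938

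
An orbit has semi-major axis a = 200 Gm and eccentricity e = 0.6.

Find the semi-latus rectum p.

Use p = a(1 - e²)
a = 200 Gm = 2 × 10^11 m
e = 0.6,  e² = 0.36,  1 − e² = 0.64
p = a(1 − e²) = 2 × 10^11 m × 0.64 = 1.28 × 10^11 m ≈ 128 Gm

Final answer: p = 128 Gm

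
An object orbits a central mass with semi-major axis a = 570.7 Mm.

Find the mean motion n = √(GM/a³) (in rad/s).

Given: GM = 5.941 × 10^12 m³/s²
a = 570.7 Mm = 5.707 × 10^8 m
GM = 5.941 × 10^12 m³/s²
a³ = 1.85876 × 10^26 m³
GM/a³ = (5.941 × 10^12) / (1.85876 × 10^26) = 3.19621 × 10^-14 s⁻²
n = √(GM/a³) = 1.7878 × 10^-7 rad/s ≈ 1.788 × 10^-7 rad/s

Final answer: n = 1.788 × 10^-7 rad/s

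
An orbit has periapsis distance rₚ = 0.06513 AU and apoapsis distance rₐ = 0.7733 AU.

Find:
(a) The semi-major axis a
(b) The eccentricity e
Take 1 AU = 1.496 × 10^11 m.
rₚ = 0.06513 AU = 9.74345 × 10^9 m
rₐ = 0.7733 AU = 1.15686 × 10^11 m
(a) a = (rₚ + rₐ)/2 = 6.27146 × 10^10 m ≈ 0.4192 AU
(b) e = (rₐ − rₚ)/(rₐ + rₚ) = (1.05942 × 10^11) / (1.25429 × 10^11) = 0.844638

Final answer:
(a) a = 0.4192 AU
(b) e = 0.8446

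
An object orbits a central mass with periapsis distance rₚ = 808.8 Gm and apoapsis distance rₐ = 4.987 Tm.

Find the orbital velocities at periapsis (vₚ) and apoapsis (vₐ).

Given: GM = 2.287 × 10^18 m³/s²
rₚ = 808.8 Gm = 8.088 × 10^11 m
rₐ = 4.987 Tm = 4.987 × 10^12 m
GM = 2.287 × 10^18 m³/s²
a = (rₚ + rₐ)/2 = 2.8979 × 10^12 m
Vis-viva: v² = GM (2/r − 1/a)
vₚ² = 2.287 × 10^18 × (2.4728 × 10^-12 − 3.45077 × 10^-13) = 4.8661 × 10^6 m²/s²
vₚ = 2205.92 m/s ≈ 2.206 km/s
vₐ² = 2.287 × 10^18 × (4.01043 × 10^-13 − 3.45077 × 10^-13) = 127993 m²/s²
vₐ = 357.76 m/s ≈ 357.8 m/s

Final answer: vₚ = 2.206 km/s, vₐ = 357.8 m/s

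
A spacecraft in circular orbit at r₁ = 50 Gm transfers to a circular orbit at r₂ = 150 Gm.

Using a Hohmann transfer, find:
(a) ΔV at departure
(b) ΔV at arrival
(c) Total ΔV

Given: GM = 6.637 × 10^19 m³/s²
r₁ = 50 Gm = 5 × 10^10 m
r₂ = 150 Gm = 1.5 × 10^11 m
GM = 6.637 × 10^19 m³/s²
Transfer ellipse: a_t = (r₁ + r₂)/2 = 1 × 10^11 m
Circular speed at r₁: v₁ = √(GM/r₁) = 36433.5 m/s
Transfer speed at r₁ (periapsis): v₁ₜ = √(GM(2/r₁ − 1/a_t)) = 44621.7 m/s
(a) ΔV₁ = v₁ₜ − v₁ = 8188.24 m/s ≈ 8.188 km/s
Circular speed at r₂: v₂ = √(GM/r₂) = 21034.9 m/s
Transfer speed at r₂ (apoapsis): v₂ₜ = √(GM(2/r₂ − 1/a_t)) = 14873.9 m/s
(b) ΔV₂ = v₂ − v₂ₜ = 6160.98 m/s ≈ 6.161 km/s
(c) ΔV_total = ΔV₁ + ΔV₂ = 14349.2 m/s ≈ 14.35 km/s

Final answer:
(a) ΔV₁ = 8.188 km/s
(b) ΔV₂ = 6.161 km/s
(c) ΔV_total = 14.35 km/s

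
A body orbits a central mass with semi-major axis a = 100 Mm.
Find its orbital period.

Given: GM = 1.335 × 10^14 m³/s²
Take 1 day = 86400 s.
a = 100 Mm = 1 × 10^8 m
GM = 1.335 × 10^14 m³/s²
a³ = 1 × 10^24 m³
T = 2π √(a³/GM) = 2π √((1 × 10^24) / (1.335 × 10^14)) = 2π × 86548.5 s
T = 543800 s ≈ 6.294 days

Final answer: 6.294 days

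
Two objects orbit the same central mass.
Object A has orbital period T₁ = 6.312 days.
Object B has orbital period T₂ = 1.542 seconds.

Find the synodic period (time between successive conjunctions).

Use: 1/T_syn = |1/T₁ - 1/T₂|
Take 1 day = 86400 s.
T₁ = 6.312 days = 545357 s
T₂ = 1.542 seconds
1/T₁ = 1.83366 × 10^-6 s⁻¹
1/T₂ = 0.648508 s⁻¹
|1/T₁ − 1/T₂| = 0.648507 s⁻¹
T_syn = 1 / |1/T₁ − 1/T₂| = 1.542 s ≈ 1.542 seconds

Final answer: T_syn = 1.542 seconds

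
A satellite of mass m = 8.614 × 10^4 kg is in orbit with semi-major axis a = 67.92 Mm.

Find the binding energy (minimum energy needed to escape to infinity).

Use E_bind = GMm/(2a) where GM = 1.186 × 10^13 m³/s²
a = 67.92 Mm = 6.792 × 10^7 m
GM = 1.186 × 10^13 m³/s²
m = 8.614 × 10^4 kg
GMm = 1.186 × 10^13 × 86140 = 1.02162 × 10^18 m³·kg/s²
2a = 1.3584 × 10^8 m
E_bind = GMm/(2a) = 7.52076 × 10^9 J ≈ 7.521 GJ

Final answer: 7.521 GJ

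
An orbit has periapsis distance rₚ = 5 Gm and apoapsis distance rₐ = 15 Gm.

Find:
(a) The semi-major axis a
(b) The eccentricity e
rₚ = 5 Gm = 5 × 10^9 m
rₐ = 15 Gm = 1.5 × 10^10 m
(a) a = (rₚ + rₐ)/2 = 1 × 10^10 m ≈ 10 Gm
(b) e = (rₐ − rₚ)/(rₐ + rₚ) = (1 × 10^10) / (2 × 10^10) = 0.5

Final answer:
(a) a = 10 Gm
(b) e = 0.5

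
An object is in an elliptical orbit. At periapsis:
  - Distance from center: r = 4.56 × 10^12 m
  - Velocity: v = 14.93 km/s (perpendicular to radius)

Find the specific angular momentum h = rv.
r = 4.56 × 10^12 m
v = 14.93 km/s = 14930 m/s
h = rv = 4.56 × 10^12 × 14930 = 6.80808 × 10^16 m²/s ≈ 6.808 × 10^16 m²/s

Final answer: h = 6.808 × 10^16 m²/s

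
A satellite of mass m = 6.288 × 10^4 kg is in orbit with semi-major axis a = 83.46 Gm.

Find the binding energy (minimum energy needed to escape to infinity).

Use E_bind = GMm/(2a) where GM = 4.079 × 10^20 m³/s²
a = 83.46 Gm = 8.346 × 10^10 m
GM = 4.079 × 10^20 m³/s²
m = 6.288 × 10^4 kg
GMm = 4.079 × 10^20 × 62880 = 2.56488 × 10^25 m³·kg/s²
2a = 1.6692 × 10^11 m
E_bind = GMm/(2a) = 1.53659 × 10^14 J ≈ 153.7 TJ

Final answer: 153.7 TJ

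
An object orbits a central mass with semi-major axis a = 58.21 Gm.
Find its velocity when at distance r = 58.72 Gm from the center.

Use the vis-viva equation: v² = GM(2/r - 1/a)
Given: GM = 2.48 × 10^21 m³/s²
a = 58.21 Gm = 5.821 × 10^10 m
r = 58.72 Gm = 5.872 × 10^10 m
GM = 2.48 × 10^21 m³/s²
2/r − 1/a = 3.40599 × 10^-11 − 1.71792 × 10^-11 = 1.68808 × 10^-11 m⁻¹
v² = GM (2/r − 1/a) = 4.18643 × 10^10 m²/s²
v = 204608 m/s ≈ 204.6 km/s

Final answer: 204.6 km/s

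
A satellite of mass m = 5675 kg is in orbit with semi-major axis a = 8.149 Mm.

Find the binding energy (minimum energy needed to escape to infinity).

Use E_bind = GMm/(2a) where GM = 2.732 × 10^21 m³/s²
a = 8.149 Mm = 8.149 × 10^6 m
GM = 2.732 × 10^21 m³/s²
m = 5675 kg
GMm = 2.732 × 10^21 × 5675 = 1.55041 × 10^25 m³·kg/s²
2a = 1.6298 × 10^7 m
E_bind = GMm/(2a) = 9.51289 × 10^17 J ≈ 951.3 PJ

Final answer: 951.3 PJ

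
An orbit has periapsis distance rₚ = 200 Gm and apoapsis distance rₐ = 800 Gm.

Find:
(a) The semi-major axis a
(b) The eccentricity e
rₚ = 200 Gm = 2 × 10^11 m
rₐ = 800 Gm = 8 × 10^11 m
(a) a = (rₚ + rₐ)/2 = 5 × 10^11 m ≈ 500 Gm
(b) e = (rₐ − rₚ)/(rₐ + rₚ) = (6 × 10^11) / (1 × 10^12) = 0.6

Final answer:
(a) a = 500 Gm
(b) e = 0.6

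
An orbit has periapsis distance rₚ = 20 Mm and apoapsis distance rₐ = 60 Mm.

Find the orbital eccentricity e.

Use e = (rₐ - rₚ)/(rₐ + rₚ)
rₚ = 20 Mm = 2 × 10^7 m
rₐ = 60 Mm = 6 × 10^7 m
rₐ − rₚ = 4 × 10^7 m
rₐ + rₚ = 8 × 10^7 m
e = (rₐ − rₚ)/(rₐ + rₚ) = 0.5

Final answer: e = 0.5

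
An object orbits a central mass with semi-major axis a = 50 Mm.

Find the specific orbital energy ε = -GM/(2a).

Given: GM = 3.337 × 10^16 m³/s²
a = 50 Mm = 5 × 10^7 m
GM = 3.337 × 10^16 m³/s²
2a = 1 × 10^8 m
ε = −GM/(2a) = -3.337 × 10^8 J/kg ≈ -333.7 MJ/kg

Final answer: -333.7 MJ/kg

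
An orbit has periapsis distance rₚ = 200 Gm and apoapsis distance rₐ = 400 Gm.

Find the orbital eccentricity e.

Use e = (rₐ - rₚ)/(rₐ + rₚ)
rₚ = 200 Gm = 2 × 10^11 m
rₐ = 400 Gm = 4 × 10^11 m
rₐ − rₚ = 2 × 10^11 m
rₐ + rₚ = 6 × 10^11 m
e = (rₐ − rₚ)/(rₐ + rₚ) = 0.333333

Final answer: e = 0.3333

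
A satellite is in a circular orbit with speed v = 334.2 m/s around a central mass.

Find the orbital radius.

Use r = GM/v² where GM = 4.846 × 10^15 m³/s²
v = 334.2 m/s
GM = 4.846 × 10^15 m³/s²
v² = 111690 m²/s²
r = GM/v² = (4.846 × 10^15) / 111690 = 4.33881 × 10^10 m ≈ 4.339 × 10^10 m

Final answer: 4.339 × 10^10 m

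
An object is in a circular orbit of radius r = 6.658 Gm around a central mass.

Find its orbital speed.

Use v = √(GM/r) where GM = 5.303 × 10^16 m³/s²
r = 6.658 Gm = 6.658 × 10^9 m
GM = 5.303 × 10^16 m³/s²
GM/r = (5.303 × 10^16) / (6.658 × 10^9) = 7.96485 × 10^6 m²/s²
v = √(GM/r) = 2822.21 m/s ≈ 2.822 km/s

Final answer: 2.822 km/s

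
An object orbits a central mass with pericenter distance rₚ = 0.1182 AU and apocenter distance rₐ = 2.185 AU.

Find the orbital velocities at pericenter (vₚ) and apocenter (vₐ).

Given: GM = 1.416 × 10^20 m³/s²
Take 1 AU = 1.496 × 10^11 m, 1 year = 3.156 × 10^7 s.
rₚ = 0.1182 AU = 1.76827 × 10^10 m
rₐ = 2.185 AU = 3.26876 × 10^11 m
GM = 1.416 × 10^20 m³/s²
a = (rₚ + rₐ)/2 = 1.72279 × 10^11 m
Vis-viva: v² = GM (2/r − 1/a)
vₚ² = 1.416 × 10^20 × (1.13105 × 10^-10 − 5.80453 × 10^-12) = 1.51937 × 10^10 m²/s²
vₚ = 123263 m/s ≈ 26 AU/year
vₐ² = 1.416 × 10^20 × (6.11853 × 10^-12 − 5.80453 × 10^-12) = 4.44627 × 10^7 m²/s²
vₐ = 6668.04 m/s ≈ 1.407 AU/year

Final answer: vₚ = 26 AU/year, vₐ = 1.407 AU/year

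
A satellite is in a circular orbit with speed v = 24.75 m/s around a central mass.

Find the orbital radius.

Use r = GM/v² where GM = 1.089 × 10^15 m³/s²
v = 24.75 m/s
GM = 1.089 × 10^15 m³/s²
v² = 612.562 m²/s²
r = GM/v² = (1.089 × 10^15) / 612.562 = 1.77778 × 10^12 m ≈ 1.778 × 10^12 m

Final answer: 1.778 × 10^12 m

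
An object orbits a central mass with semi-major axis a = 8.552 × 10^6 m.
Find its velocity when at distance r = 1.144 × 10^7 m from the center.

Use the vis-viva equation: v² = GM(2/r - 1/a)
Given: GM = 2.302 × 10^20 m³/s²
a = 8.552 × 10^6 m
r = 1.144 × 10^7 m
GM = 2.302 × 10^20 m³/s²
2/r − 1/a = 1.74825 × 10^-7 − 1.16932 × 10^-7 = 5.78935 × 10^-8 m⁻¹
v² = GM (2/r − 1/a) = 1.33271 × 10^13 m²/s²
v = 3.65063 × 10^6 m/s ≈ 3651 km/s

Final answer: 3651 km/s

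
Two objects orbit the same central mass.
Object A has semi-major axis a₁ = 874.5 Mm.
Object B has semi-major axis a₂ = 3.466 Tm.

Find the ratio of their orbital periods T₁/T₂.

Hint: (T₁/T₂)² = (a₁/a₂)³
a₁ = 874.5 Mm = 8.745 × 10^8 m
a₂ = 3.466 Tm = 3.466 × 10^12 m
a₁/a₂ = 0.000252308
T₁/T₂ = (a₁/a₂)^(3/2) = (0.000252308)^1.5 = 4.00772 × 10^-6

Final answer: T₁/T₂ = 4.008 × 10^-6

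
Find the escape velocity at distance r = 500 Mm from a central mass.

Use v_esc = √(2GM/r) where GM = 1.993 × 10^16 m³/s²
r = 500 Mm = 5 × 10^8 m
GM = 1.993 × 10^16 m³/s²
2GM/r = 2 × (1.993 × 10^16) / (5 × 10^8) = 7.972 × 10^7 m²/s²
v_esc = √(2GM/r) = 8928.61 m/s ≈ 8.929 km/s

Final answer: 8.929 km/s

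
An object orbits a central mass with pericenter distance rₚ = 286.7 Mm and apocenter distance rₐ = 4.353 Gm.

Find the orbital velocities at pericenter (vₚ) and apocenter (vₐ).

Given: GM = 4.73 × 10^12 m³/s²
rₚ = 286.7 Mm = 2.867 × 10^8 m
rₐ = 4.353 Gm = 4.353 × 10^9 m
GM = 4.73 × 10^12 m³/s²
a = (rₚ + rₐ)/2 = 2.31985 × 10^9 m
Vis-viva: v² = GM (2/r − 1/a)
vₚ² = 4.73 × 10^12 × (6.97593 × 10^-9 − 4.31062 × 10^-10) = 30957.2 m²/s²
vₚ = 175.947 m/s ≈ 175.9 m/s
vₐ² = 4.73 × 10^12 × (4.59453 × 10^-10 − 4.31062 × 10^-10) = 134.289 m²/s²
vₐ = 11.5883 m/s ≈ 11.59 m/s

Final answer: vₚ = 175.9 m/s, vₐ = 11.59 m/s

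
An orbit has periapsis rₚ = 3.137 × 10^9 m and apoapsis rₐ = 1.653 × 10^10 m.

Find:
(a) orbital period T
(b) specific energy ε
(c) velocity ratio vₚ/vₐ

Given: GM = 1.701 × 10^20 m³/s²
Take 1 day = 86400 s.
rₚ = 3.137 × 10^9 m
rₐ = 1.653 × 10^10 m
GM = 1.701 × 10^20 m³/s²
a = (rₚ + rₐ)/2 = 9.8335 × 10^9 m
e = (rₐ − rₚ)/(rₐ + rₚ) = (1.3393 × 10^10) / (1.9667 × 10^10) = 0.680988
(a) a³ = 9.50877 × 10^29 m³;  T = 2π √(a³/GM) = 2π × 74767 s = 469775 s ≈ 5.437 days
(b) 2a = 1.9667 × 10^10 m;  ε = −GM/(2a) = -8.64901 × 10^9 J/kg ≈ -8.649 GJ/kg
(c) vₚ/vₐ = rₐ/rₚ (angular momentum) = (1.653 × 10^10) / (3.137 × 10^9) = 5.26937 ≈ 5.269

Final answer:
(a) orbital period T = 5.437 days
(b) specific energy ε = -8.649 GJ/kg
(c) velocity ratio vₚ/vₐ = 5.269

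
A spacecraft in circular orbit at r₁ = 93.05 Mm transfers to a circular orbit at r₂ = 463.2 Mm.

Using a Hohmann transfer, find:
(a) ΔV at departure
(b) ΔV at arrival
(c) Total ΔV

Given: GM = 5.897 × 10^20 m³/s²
r₁ = 93.05 Mm = 9.305 × 10^7 m
r₂ = 463.2 Mm = 4.632 × 10^8 m
GM = 5.897 × 10^20 m³/s²
Transfer ellipse: a_t = (r₁ + r₂)/2 = 2.78125 × 10^8 m
Circular speed at r₁: v₁ = √(GM/r₁) = 2.51743 × 10^6 m/s
Transfer speed at r₁ (periapsis): v₁ₜ = √(GM(2/r₁ − 1/a_t)) = 3.24879 × 10^6 m/s
(a) ΔV₁ = v₁ₜ − v₁ = 731360 m/s ≈ 731.4 km/s
Circular speed at r₂: v₂ = √(GM/r₂) = 1.12832 × 10^6 m/s
Transfer speed at r₂ (apoapsis): v₂ₜ = √(GM(2/r₂ − 1/a_t)) = 652634 m/s
(b) ΔV₂ = v₂ − v₂ₜ = 475684 m/s ≈ 475.7 km/s
(c) ΔV_total = ΔV₁ + ΔV₂ = 1.20704 × 10^6 m/s ≈ 1207 km/s

Final answer:
(a) ΔV₁ = 731.4 km/s
(b) ΔV₂ = 475.7 km/s
(c) ΔV_total = 1207 km/s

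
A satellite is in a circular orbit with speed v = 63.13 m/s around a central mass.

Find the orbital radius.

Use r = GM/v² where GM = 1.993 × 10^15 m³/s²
v = 63.13 m/s
GM = 1.993 × 10^15 m³/s²
v² = 3985.4 m²/s²
r = GM/v² = (1.993 × 10^15) / 3985.4 = 5.00076 × 10^11 m ≈ 500.1 Gm

Final answer: 500.1 Gm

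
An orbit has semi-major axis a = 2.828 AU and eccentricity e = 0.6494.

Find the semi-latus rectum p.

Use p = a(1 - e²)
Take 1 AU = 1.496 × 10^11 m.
a = 2.828 AU = 4.23069 × 10^11 m
e = 0.6494,  e² = 0.42172,  1 − e² = 0.57828
p = a(1 − e²) = 4.23069 × 10^11 m × 0.57828 = 2.44652 × 10^11 m ≈ 1.635 AU

Final answer: p = 1.635 AU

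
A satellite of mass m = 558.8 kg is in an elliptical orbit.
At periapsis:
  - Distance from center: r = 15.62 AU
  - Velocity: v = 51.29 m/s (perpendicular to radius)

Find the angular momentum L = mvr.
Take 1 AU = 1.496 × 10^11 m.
r = 15.62 AU = 2.33675 × 10^12 m
v = 51.29 m/s
vr = 51.29 × 2.33675 × 10^12 = 1.19852 × 10^14 m²/s
L = m × vr = 558.8 × 1.19852 × 10^14 = 6.69733 × 10^16 kg·m²/s ≈ 6.697 × 10^16 kg·m²/s

Final answer: L = 6.697 × 10^16 kg·m²/s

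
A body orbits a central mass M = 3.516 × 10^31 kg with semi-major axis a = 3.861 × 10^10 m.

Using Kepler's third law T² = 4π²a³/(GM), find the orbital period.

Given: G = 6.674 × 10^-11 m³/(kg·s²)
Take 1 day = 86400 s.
M = 3.516 × 10^31 kg
GM = G × M = 6.674 × 10^-11 × 3.516 × 10^31 = 2.34658 × 10^21 m³/s²
a = 3.861 × 10^10 m
a³ = 5.75572 × 10^31 m³
T = 2π √(a³/GM) = 2π √((5.75572 × 10^31) / (2.34658 × 10^21)) = 2π × 156615 s
T = 984038 s ≈ 11.39 days

Final answer: 11.39 days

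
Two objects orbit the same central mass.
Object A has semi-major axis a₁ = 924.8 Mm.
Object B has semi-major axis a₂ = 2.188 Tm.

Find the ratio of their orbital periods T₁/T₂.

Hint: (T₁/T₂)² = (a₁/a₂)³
a₁ = 924.8 Mm = 9.248 × 10^8 m
a₂ = 2.188 Tm = 2.188 × 10^12 m
a₁/a₂ = 0.000422669
T₁/T₂ = (a₁/a₂)^(3/2) = (0.000422669)^1.5 = 8.68962 × 10^-6

Final answer: T₁/T₂ = 8.69 × 10^-6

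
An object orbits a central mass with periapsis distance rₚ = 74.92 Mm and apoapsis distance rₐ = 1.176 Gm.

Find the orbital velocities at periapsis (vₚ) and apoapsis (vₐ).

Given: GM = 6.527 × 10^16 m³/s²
rₚ = 74.92 Mm = 7.492 × 10^7 m
rₐ = 1.176 Gm = 1.176 × 10^9 m
GM = 6.527 × 10^16 m³/s²
a = (rₚ + rₐ)/2 = 6.2546 × 10^8 m
Vis-viva: v² = GM (2/r − 1/a)
vₚ² = 6.527 × 10^16 × (2.66951 × 10^-8 − 1.59882 × 10^-9) = 1.63804 × 10^9 m²/s²
vₚ = 40472.7 m/s ≈ 40.47 km/s
vₐ² = 6.527 × 10^16 × (1.70068 × 10^-9 − 1.59882 × 10^-9) = 6.64821 × 10^6 m²/s²
vₐ = 2578.41 m/s ≈ 2.578 km/s

Final answer: vₚ = 40.47 km/s, vₐ = 2.578 km/s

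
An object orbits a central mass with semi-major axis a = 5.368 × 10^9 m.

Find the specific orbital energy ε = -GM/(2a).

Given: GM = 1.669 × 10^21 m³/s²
a = 5.368 × 10^9 m
GM = 1.669 × 10^21 m³/s²
2a = 1.0736 × 10^10 m
ε = −GM/(2a) = -1.55458 × 10^11 J/kg ≈ -155.5 GJ/kg

Final answer: -155.5 GJ/kg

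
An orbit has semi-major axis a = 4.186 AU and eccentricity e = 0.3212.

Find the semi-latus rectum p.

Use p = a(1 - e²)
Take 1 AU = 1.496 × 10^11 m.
a = 4.186 AU = 6.26226 × 10^11 m
e = 0.3212,  e² = 0.103169,  1 − e² = 0.896831
p = a(1 − e²) = 6.26226 × 10^11 m × 0.896831 = 5.61618 × 10^11 m ≈ 3.754 AU

Final answer: p = 3.754 AU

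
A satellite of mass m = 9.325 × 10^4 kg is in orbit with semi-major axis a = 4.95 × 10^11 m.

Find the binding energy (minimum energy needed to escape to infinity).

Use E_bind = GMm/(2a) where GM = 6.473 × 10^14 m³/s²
a = 4.95 × 10^11 m
GM = 6.473 × 10^14 m³/s²
m = 9.325 × 10^4 kg
GMm = 6.473 × 10^14 × 93250 = 6.03607 × 10^19 m³·kg/s²
2a = 9.9 × 10^11 m
E_bind = GMm/(2a) = 6.09704 × 10^7 J ≈ 60.97 MJ

Final answer: 60.97 MJ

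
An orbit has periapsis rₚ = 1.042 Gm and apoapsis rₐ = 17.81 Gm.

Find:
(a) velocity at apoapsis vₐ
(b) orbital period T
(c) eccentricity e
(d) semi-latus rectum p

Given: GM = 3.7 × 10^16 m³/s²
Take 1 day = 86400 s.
rₚ = 1.042 Gm = 1.042 × 10^9 m
rₐ = 17.81 Gm = 1.781 × 10^10 m
GM = 3.7 × 10^16 m³/s²
a = (rₚ + rₐ)/2 = 9.426 × 10^9 m
e = (rₐ − rₚ)/(rₐ + rₚ) = (1.6768 × 10^10) / (1.8852 × 10^10) = 0.889455
(a) vₐ² = GM (2/rₐ − 1/a) = 3.7 × 10^16 × (1.12296 × 10^-10 − 1.0609 × 10^-10) = 229656 m²/s²;  vₐ = 479.225 m/s ≈ 479.2 m/s
(b) a³ = 8.37495 × 10^29 m³;  T = 2π √(a³/GM) = 2π × 4.75763 × 10^6 s = 2.9893 × 10^7 s ≈ 346 days
(c) e = 0.889455 ≈ 0.8895
(d) 1 − e² = 0.20887;  p = a(1 − e²) = 9.426 × 10^9 × 0.20887 = 1.96881 × 10^9 m ≈ 1.969 Gm

Final answer:
(a) velocity at apoapsis vₐ = 479.2 m/s
(b) orbital period T = 346 days
(c) eccentricity e = 0.8895
(d) semi-latus rectum p = 1.969 Gm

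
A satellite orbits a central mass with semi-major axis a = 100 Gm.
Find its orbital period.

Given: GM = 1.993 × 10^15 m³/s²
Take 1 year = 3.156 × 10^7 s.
a = 100 Gm = 1 × 10^11 m
GM = 1.993 × 10^15 m³/s²
a³ = 1 × 10^33 m³
T = 2π √(a³/GM) = 2π √((1 × 10^33) / (1.993 × 10^15)) = 2π × 7.08347 × 10^8 s
T = 4.45068 × 10^9 s ≈ 141 years

Final answer: 141 years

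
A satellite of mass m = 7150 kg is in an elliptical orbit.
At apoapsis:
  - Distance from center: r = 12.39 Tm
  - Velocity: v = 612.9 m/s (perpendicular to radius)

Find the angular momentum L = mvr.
r = 12.39 Tm = 1.239 × 10^13 m
v = 612.9 m/s
vr = 612.9 × 1.239 × 10^13 = 7.59383 × 10^15 m²/s
L = m × vr = 7150 × 7.59383 × 10^15 = 5.42959 × 10^19 kg·m²/s ≈ 5.43 × 10^19 kg·m²/s

Final answer: L = 5.43 × 10^19 kg·m²/s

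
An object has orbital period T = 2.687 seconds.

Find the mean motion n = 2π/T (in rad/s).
T = 2.687 seconds
n = 2π / 2.687 s = 2.33836 rad/s ≈ 2.338 rad/s

Final answer: n = 2.338 rad/s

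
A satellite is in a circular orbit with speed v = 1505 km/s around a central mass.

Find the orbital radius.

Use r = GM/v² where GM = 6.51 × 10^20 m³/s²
v = 1505 km/s = 1.505 × 10^6 m/s
GM = 6.51 × 10^20 m³/s²
v² = 2.26502 × 10^12 m²/s²
r = GM/v² = (6.51 × 10^20) / (2.26502 × 10^12) = 2.87414 × 10^8 m ≈ 2.874 × 10^8 m

Final answer: 2.874 × 10^8 m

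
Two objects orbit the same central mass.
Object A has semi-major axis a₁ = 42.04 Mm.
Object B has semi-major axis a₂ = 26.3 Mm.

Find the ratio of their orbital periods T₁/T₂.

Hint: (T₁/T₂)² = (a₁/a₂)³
a₁ = 42.04 Mm = 4.204 × 10^7 m
a₂ = 26.3 Mm = 2.63 × 10^7 m
a₁/a₂ = 1.59848
T₁/T₂ = (a₁/a₂)^(3/2) = (1.59848)^1.5 = 2.02097

Final answer: T₁/T₂ = 2.021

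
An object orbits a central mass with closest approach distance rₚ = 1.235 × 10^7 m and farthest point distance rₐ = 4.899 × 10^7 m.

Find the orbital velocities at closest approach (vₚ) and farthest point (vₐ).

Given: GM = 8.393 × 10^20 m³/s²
rₚ = 1.235 × 10^7 m
rₐ = 4.899 × 10^7 m
GM = 8.393 × 10^20 m³/s²
a = (rₚ + rₐ)/2 = 3.067 × 10^7 m
Vis-viva: v² = GM (2/r − 1/a)
vₚ² = 8.393 × 10^20 × (1.61943 × 10^-7 − 3.26052 × 10^-8) = 1.08554 × 10^14 m²/s²
vₚ = 1.04189 × 10^7 m/s ≈ 1.042 × 10^4 km/s
vₐ² = 8.393 × 10^20 × (4.08247 × 10^-8 − 3.26052 × 10^-8) = 6.89863 × 10^12 m²/s²
vₐ = 2.62652 × 10^6 m/s ≈ 2627 km/s

Final answer: vₚ = 1.042 × 10^4 km/s, vₐ = 2627 km/s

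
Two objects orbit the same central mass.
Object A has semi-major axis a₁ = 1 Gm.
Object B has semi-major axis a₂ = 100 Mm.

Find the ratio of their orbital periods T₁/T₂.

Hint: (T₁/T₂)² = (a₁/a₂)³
a₁ = 1 Gm = 1 × 10^9 m
a₂ = 100 Mm = 1 × 10^8 m
a₁/a₂ = 10
T₁/T₂ = (a₁/a₂)^(3/2) = (10)^1.5 = 31.6228

Final answer: T₁/T₂ = 31.62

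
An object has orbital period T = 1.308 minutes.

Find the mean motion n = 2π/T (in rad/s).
T = 1.308 minutes = 78.48 s
n = 2π / 78.48 s = 0.080061 rad/s ≈ 0.08006 rad/s

Final answer: n = 0.08006 rad/s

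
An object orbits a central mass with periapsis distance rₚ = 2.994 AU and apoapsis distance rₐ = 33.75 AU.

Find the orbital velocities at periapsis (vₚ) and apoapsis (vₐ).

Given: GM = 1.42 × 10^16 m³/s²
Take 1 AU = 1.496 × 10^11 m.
rₚ = 2.994 AU = 4.47902 × 10^11 m
rₐ = 33.75 AU = 5.049 × 10^12 m
GM = 1.42 × 10^16 m³/s²
a = (rₚ + rₐ)/2 = 2.74845 × 10^12 m
Vis-viva: v² = GM (2/r − 1/a)
vₚ² = 1.42 × 10^16 × (4.46526 × 10^-12 − 3.63841 × 10^-13) = 58240.1 m²/s²
vₚ = 241.33 m/s ≈ 241.3 m/s
vₐ² = 1.42 × 10^16 × (3.96118 × 10^-13 − 3.63841 × 10^-13) = 458.33 m²/s²
vₐ = 21.4086 m/s ≈ 21.41 m/s

Final answer: vₚ = 241.3 m/s, vₐ = 21.41 m/s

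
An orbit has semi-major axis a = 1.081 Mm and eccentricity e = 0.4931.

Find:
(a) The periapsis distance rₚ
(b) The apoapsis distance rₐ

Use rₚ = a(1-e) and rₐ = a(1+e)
a = 1.081 Mm = 1.081 × 10^6 m
e = 0.4931:  1 − e = 0.5069,  1 + e = 1.4931
(a) rₚ = a(1 − e) = 1.081 × 10^6 m × 0.5069 = 547959 m ≈ 548 km
(b) rₐ = a(1 + e) = 1.081 × 10^6 m × 1.4931 = 1.61404 × 10^6 m ≈ 1.614 Mm

Final answer:
(a) rₚ = 548 km
(b) rₐ = 1.614 Mm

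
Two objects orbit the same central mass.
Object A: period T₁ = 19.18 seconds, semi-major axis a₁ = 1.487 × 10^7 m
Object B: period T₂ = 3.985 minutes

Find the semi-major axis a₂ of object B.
T₁ = 19.18 seconds
T₂ = 3.985 minutes = 239.1 s
a₁ = 1.487 × 10^7 m
Kepler's third law: (T₂/T₁)² = (a₂/a₁)³  ⇒  a₂ = a₁ (T₂/T₁)^(2/3)
T₂/T₁ = 12.4661
(T₂/T₁)^(2/3) = 5.37635
a₂ = 1.487 × 10^7 m × 5.37635 = 7.99463 × 10^7 m ≈ 7.995 × 10^7 m

Final answer: a₂ = 7.995 × 10^7 m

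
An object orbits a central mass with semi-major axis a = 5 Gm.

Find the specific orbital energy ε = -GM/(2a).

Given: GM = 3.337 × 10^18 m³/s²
a = 5 Gm = 5 × 10^9 m
GM = 3.337 × 10^18 m³/s²
2a = 1 × 10^10 m
ε = −GM/(2a) = -3.337 × 10^8 J/kg ≈ -333.7 MJ/kg

Final answer: -333.7 MJ/kg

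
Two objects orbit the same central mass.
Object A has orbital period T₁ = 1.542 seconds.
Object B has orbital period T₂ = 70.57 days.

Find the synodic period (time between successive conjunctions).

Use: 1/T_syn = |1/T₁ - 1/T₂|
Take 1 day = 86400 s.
T₁ = 1.542 seconds
T₂ = 70.57 days = 6.09725 × 10^6 s
1/T₁ = 0.648508 s⁻¹
1/T₂ = 1.64008 × 10^-7 s⁻¹
|1/T₁ − 1/T₂| = 0.648508 s⁻¹
T_syn = 1 / |1/T₁ − 1/T₂| = 1.542 s ≈ 1.542 seconds

Final answer: T_syn = 1.542 seconds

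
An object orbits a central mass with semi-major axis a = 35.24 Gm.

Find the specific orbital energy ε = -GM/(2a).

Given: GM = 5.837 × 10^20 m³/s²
a = 35.24 Gm = 3.524 × 10^10 m
GM = 5.837 × 10^20 m³/s²
2a = 7.048 × 10^10 m
ε = −GM/(2a) = -8.28178 × 10^9 J/kg ≈ -8.282 GJ/kg

Final answer: -8.282 GJ/kg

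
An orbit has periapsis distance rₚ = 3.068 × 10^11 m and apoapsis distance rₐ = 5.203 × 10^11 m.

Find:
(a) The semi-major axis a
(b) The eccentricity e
rₚ = 3.068 × 10^11 m
rₐ = 5.203 × 10^11 m
(a) a = (rₚ + rₐ)/2 = 4.1355 × 10^11 m ≈ 4.136 × 10^11 m
(b) e = (rₐ − rₚ)/(rₐ + rₚ) = (2.135 × 10^11) / (8.271 × 10^11) = 0.258131

Final answer:
(a) a = 4.136 × 10^11 m
(b) e = 0.2581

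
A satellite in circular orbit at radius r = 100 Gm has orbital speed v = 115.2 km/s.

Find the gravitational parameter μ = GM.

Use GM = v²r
r = 100 Gm = 1 × 10^11 m
v = 115.2 km/s = 115200 m/s
v² = 1.3271 × 10^10 m²/s²
GM = v²r = 1.3271 × 10^10 × 1 × 10^11 = 1.3271 × 10^21 m³/s²
GM ≈ 1.327 × 10^21 m³/s²

Final answer: GM = 1.327 × 10^21 m³/s²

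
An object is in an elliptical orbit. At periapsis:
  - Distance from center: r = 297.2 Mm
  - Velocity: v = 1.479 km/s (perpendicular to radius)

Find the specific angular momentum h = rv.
r = 297.2 Mm = 2.972 × 10^8 m
v = 1.479 km/s = 1479 m/s
h = rv = 2.972 × 10^8 × 1479 = 4.39559 × 10^11 m²/s ≈ 4.396 × 10^11 m²/s

Final answer: h = 4.396 × 10^11 m²/s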